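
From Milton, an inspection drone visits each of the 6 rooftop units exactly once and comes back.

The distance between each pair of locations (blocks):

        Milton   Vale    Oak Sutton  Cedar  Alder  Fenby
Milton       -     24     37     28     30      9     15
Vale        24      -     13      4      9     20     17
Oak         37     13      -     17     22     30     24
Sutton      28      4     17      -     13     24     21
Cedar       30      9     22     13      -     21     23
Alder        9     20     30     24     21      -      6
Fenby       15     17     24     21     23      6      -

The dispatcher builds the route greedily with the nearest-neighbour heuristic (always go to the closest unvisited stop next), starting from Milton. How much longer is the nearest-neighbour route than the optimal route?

Excess over optimum: 9 blocks.

Milton: Alder=9, Fenby=15, Vale=24, Sutton=28, Cedar=30, Oak=37 ⇒ Alder
Alder: Fenby=6, Vale=20, Cedar=21, Sutton=24, Oak=30 ⇒ Fenby
Fenby: Vale=17, Sutton=21, Cedar=23, Oak=24 ⇒ Vale
Vale: Sutton=4, Cedar=9, Oak=13 ⇒ Sutton
Sutton: Cedar=13, Oak=17 ⇒ Cedar
Cedar: Oak=22 ⇒ Oak
NN route Milton → Alder → Fenby → Vale → Sutton → Cedar → Oak → Milton costs 108.
Optimal: Milton → Cedar → Vale → Sutton → Oak → Fenby → Alder → Milton costs 99 (by enumerating all 360 distinct tours).
Excess = 108 − 99 = 9.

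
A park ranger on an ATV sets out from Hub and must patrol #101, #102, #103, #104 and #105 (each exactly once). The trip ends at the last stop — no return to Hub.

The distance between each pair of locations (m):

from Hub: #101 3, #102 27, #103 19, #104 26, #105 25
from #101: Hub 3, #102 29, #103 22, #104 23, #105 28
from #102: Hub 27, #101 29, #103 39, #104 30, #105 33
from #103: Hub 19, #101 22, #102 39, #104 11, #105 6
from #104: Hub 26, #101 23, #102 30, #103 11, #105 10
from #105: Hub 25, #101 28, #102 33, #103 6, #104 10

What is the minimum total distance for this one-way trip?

There are 5! = 120 possible orderings.
Hub → #101 → #102 → #103 → #104 → #105: 3+29+39+11+10 = 92
Hub → #101 → #102 → #103 → #105 → #104: 3+29+39+6+10 = 87
Hub → #101 → #102 → #104 → #103 → #105: 3+29+30+11+6 = 79
Hub → #101 → #102 → #104 → #105 → #103: 3+29+30+10+6 = 78
Hub → #101 → #102 → #105 → #103 → #104: 3+29+33+6+11 = 82
Hub → #101 → #102 → #105 → #104 → #103: 3+29+33+10+11 = 86
Hub → #101 → #103 → #102 → #104 → #105: 3+22+39+30+10 = 104
Hub → #101 → #103 → #102 → #105 → #104: 3+22+39+33+10 = 107
Hub → #101 → #103 → #104 → #102 → #105: 3+22+11+30+33 = 99
Hub → #101 → #103 → #104 → #105 → #102: 3+22+11+10+33 = 79
Hub → #101 → #103 → #105 → #102 → #104: 3+22+6+33+30 = 94
Hub → #101 → #103 → #105 → #104 → #102: 3+22+6+10+30 = 71
Hub → #101 → #104 → #102 → #103 → #105: 3+23+30+39+6 = 101
Hub → #101 → #104 → #102 → #105 → #103: 3+23+30+33+6 = 95
… (106 more)
The minimum is 71.
One shortest path: Hub → #101 → #103 → #105 → #104 → #102.

Shortest open route: 71 m.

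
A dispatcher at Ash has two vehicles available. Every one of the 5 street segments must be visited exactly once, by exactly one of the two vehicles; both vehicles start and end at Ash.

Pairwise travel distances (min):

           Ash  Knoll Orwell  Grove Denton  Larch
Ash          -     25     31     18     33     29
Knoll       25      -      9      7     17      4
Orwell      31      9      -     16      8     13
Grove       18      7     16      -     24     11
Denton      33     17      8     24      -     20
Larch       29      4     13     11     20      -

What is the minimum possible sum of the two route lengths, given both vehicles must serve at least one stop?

Minimum combined distance: 119 min.

There are 2^4 − 1 = 15 ways to divide the 5 stops into two non-empty groups. For each, the best each vehicle can do is its own shortest tour through its group:
  {Knoll} + {Orwell, Grove, Denton, Larch}: 50 + 83 = 133
  {Orwell} + {Knoll, Grove, Denton, Larch}: 62 + 82 = 144
  {Knoll, Orwell} + {Grove, Denton, Larch}: 65 + 82 = 147
  {Grove} + {Knoll, Orwell, Denton, Larch}: 36 + 83 = 119
  {Knoll, Grove} + {Orwell, Denton, Larch}: 50 + 83 = 133
  {Orwell, Grove} + {Knoll, Denton, Larch}: 65 + 82 = 147
  … (15 splits in total)
Best: vehicle 1 Ash → Grove → Ash = 36; vehicle 2 Ash → Knoll → Larch → Orwell → Denton → Ash = 83; combined 119.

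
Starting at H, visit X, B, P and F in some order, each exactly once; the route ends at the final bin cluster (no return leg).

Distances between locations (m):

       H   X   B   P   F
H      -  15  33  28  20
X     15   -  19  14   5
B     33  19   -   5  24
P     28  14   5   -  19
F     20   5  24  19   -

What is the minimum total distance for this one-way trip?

44 m — the minimum one-way total.

There are 4! = 24 possible orderings.
H - X - B - P - F: 15+19+5+19 = 58
H - X - B - F - P: 15+19+24+19 = 77
H - X - P - B - F: 15+14+5+24 = 58
H - X - P - F - B: 15+14+19+24 = 72
H - X - F - B - P: 15+5+24+5 = 49
H - X - F - P - B: 15+5+19+5 = 44
H - B - X - P - F: 33+19+14+19 = 85
H - B - X - F - P: 33+19+5+19 = 76
H - B - P - X - F: 33+5+14+5 = 57
H - B - P - F - X: 33+5+19+5 = 62
H - B - F - X - P: 33+24+5+14 = 76
H - B - F - P - X: 33+24+19+14 = 90
H - P - X - B - F: 28+14+19+24 = 85
H - P - X - F - B: 28+14+5+24 = 71
… (10 more)
The minimum is 44.
One shortest path: H → X → F → P → B.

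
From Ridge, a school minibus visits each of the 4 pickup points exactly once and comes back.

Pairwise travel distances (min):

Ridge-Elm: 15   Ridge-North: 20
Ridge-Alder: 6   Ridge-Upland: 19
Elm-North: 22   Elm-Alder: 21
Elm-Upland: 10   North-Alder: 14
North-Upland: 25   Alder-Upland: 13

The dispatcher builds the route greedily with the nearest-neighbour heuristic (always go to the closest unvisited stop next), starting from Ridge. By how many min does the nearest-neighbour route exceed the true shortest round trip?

From Ridge: Alder=6, Elm=15, Upland=19, North=20 → choose Alder (6).
From Alder: Upland=13, North=14, Elm=21 → choose Upland (13).
From Upland: Elm=10, North=25 → choose Elm (10).
From Elm: North=22 → choose North (22).
NN route Ridge → Alder → Upland → Elm → North → Ridge costs 71.
Optimal: Ridge → Elm → Upland → North → Alder → Ridge costs 70 (by enumerating all 12 distinct tours).
Excess = 71 − 70 = 1.

1 min longer than the optimal tour.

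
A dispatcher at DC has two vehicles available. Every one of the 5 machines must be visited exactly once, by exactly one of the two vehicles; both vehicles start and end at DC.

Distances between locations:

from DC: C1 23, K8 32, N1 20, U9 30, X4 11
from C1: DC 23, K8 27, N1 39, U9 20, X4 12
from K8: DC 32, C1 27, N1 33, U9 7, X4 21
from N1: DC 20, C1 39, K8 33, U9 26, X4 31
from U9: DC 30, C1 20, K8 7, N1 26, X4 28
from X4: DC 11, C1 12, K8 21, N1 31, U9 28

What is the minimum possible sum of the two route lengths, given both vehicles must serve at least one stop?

Check every non-empty split of the stops between the two vehicles; for each half take its own optimal tour:
  {C1} + {K8, N1, U9, X4}: 46 + 85 = 131
  {K8} + {C1, N1, U9, X4}: 64 + 89 = 153
  {C1, K8} + {N1, U9, X4}: 82 + 85 = 167
  {N1} + {C1, K8, U9, X4}: 40 + 82 = 122
  {C1, N1} + {K8, U9, X4}: 82 + 69 = 151
  {K8, N1} + {C1, U9, X4}: 85 + 73 = 158
  … (15 splits in total)
Best: vehicle 1 DC → N1 → DC = 40; vehicle 2 DC → C1 → U9 → K8 → X4 → DC = 82; combined 122.

Minimum combined distance: 122.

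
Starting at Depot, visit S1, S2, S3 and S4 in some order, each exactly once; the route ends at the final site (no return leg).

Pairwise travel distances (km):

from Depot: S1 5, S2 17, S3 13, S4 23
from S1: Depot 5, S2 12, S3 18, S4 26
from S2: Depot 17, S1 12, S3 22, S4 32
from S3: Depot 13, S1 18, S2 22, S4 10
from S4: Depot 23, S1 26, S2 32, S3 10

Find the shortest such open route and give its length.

There are 4! = 24 possible orderings.
Depot→S1→S2→S3→S4: 5+12+22+10 = 49
Depot→S1→S2→S4→S3: 5+12+32+10 = 59
Depot→S1→S3→S2→S4: 5+18+22+32 = 77
Depot→S1→S3→S4→S2: 5+18+10+32 = 65
Depot→S1→S4→S2→S3: 5+26+32+22 = 85
Depot→S1→S4→S3→S2: 5+26+10+22 = 63
Depot→S2→S1→S3→S4: 17+12+18+10 = 57
Depot→S2→S1→S4→S3: 17+12+26+10 = 65
Depot→S2→S3→S1→S4: 17+22+18+26 = 83
Depot→S2→S3→S4→S1: 17+22+10+26 = 75
Depot→S2→S4→S1→S3: 17+32+26+18 = 93
Depot→S2→S4→S3→S1: 17+32+10+18 = 77
Depot→S3→S1→S2→S4: 13+18+12+32 = 75
Depot→S3→S1→S4→S2: 13+18+26+32 = 89
… (10 more)
The minimum is 49.
One shortest path: Depot → S1 → S2 → S3 → S4.

49 km — the minimum one-way total.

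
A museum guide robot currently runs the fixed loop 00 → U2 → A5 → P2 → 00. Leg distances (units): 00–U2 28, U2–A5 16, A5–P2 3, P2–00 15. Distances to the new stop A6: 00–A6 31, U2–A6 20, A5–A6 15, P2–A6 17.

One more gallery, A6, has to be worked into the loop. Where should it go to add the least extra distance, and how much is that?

Adding 19 by placing A6 on the U2–A5 leg.

Insertion cost between consecutive stops i–j is d(i,A6) + d(A6,j) − d(i,j):
  between 00 and U2: 31 + 20 − 28 = 23
  between U2 and A5: 20 + 15 − 16 = 19
  between A5 and P2: 15 + 17 − 3 = 29
  between P2 and 00: 17 + 31 − 15 = 33
Cheapest insertion is between U2 and A5, adding 19.
New total = 62 + 19 = 81.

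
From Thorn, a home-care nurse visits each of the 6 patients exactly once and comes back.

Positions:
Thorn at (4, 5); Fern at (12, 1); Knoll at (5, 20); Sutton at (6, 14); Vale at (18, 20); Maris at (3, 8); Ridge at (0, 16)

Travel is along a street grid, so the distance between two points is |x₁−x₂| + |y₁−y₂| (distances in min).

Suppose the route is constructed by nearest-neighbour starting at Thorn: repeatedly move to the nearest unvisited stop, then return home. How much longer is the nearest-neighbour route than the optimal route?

The nearest-neighbour route is 8 min longer than optimal.

Thorn: Maris=4, Sutton=11, Fern=12, Ridge=15, Knoll=16, Vale=29 ⇒ Maris
Maris: Sutton=9, Ridge=11, Knoll=14, Fern=16, Vale=27 ⇒ Sutton
Sutton: Knoll=7, Ridge=8, Vale=18, Fern=19 ⇒ Knoll
Knoll: Ridge=9, Vale=13, Fern=26 ⇒ Ridge
Ridge: Vale=22, Fern=27 ⇒ Vale
Vale: Fern=25 ⇒ Fern
NN route Thorn → Maris → Sutton → Knoll → Ridge → Vale → Fern → Thorn costs 88.
Optimal: Thorn → Fern → Vale → Knoll → Sutton → Ridge → Maris → Thorn costs 80 (by enumerating all 360 distinct tours).
Excess = 88 − 80 = 8.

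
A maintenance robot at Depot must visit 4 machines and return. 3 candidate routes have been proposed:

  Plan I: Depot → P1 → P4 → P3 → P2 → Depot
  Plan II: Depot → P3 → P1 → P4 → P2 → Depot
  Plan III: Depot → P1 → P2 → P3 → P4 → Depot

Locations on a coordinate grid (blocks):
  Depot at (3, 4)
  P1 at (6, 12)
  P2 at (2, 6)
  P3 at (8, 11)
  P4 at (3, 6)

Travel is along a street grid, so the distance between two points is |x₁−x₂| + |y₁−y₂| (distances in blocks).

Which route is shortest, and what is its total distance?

Plan I: 11 + 9 + 10 + 11 + 3 = 44
Plan II: 12 + 3 + 9 + 1 + 3 = 28
Plan III: 11 + 10 + 11 + 10 + 2 = 44

Shortest is Plan II, total 28 blocks.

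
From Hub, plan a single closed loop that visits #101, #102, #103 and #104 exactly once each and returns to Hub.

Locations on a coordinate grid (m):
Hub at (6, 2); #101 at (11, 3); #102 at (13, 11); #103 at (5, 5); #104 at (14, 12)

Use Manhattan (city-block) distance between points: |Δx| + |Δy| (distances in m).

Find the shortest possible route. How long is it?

38 m — the shortest possible round trip.

Hub→#101→#102→#103→#104→Hub: 6+10+14+16+18 = 64
Hub→#101→#102→#104→#103→Hub: 6+10+2+16+4 = 38
Hub→#101→#103→#102→#104→Hub: 6+8+14+2+18 = 48
Hub→#101→#103→#104→#102→Hub: 6+8+16+2+16 = 48
Hub→#101→#104→#102→#103→Hub: 6+12+2+14+4 = 38
Hub→#101→#104→#103→#102→Hub: 6+12+16+14+16 = 64
Hub→#102→#101→#103→#104→Hub: 16+10+8+16+18 = 68
Hub→#102→#101→#104→#103→Hub: 16+10+12+16+4 = 58
Hub→#102→#103→#101→#104→Hub: 16+14+8+12+18 = 68
Hub→#102→#104→#101→#103→Hub: 16+2+12+8+4 = 42
Hub→#103→#101→#102→#104→Hub: 4+8+10+2+18 = 42
Hub→#103→#102→#101→#104→Hub: 4+14+10+12+18 = 58
The minimum is 38.
One optimal route: Hub → #101 → #102 → #104 → #103 → Hub (or its reverse).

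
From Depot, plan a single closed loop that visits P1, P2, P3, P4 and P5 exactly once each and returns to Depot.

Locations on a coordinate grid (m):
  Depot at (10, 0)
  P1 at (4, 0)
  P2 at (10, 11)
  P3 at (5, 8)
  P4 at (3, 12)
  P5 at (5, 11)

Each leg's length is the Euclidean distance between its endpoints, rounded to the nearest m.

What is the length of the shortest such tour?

Shortest round trip = 36 m.

Depot - P1 - P2 - P3 - P4 - P5 - Depot: 6+13+6+4+2+12 = 43
Depot - P1 - P2 - P3 - P5 - P4 - Depot: 6+13+6+3+2+14 = 44
Depot - P1 - P2 - P4 - P3 - P5 - Depot: 6+13+7+4+3+12 = 45
Depot - P1 - P2 - P4 - P5 - P3 - Depot: 6+13+7+2+3+9 = 40
Depot - P1 - P2 - P5 - P3 - P4 - Depot: 6+13+5+3+4+14 = 45
Depot - P1 - P2 - P5 - P4 - P3 - Depot: 6+13+5+2+4+9 = 39
Depot - P1 - P3 - P2 - P4 - P5 - Depot: 6+8+6+7+2+12 = 41
Depot - P1 - P3 - P2 - P5 - P4 - Depot: 6+8+6+5+2+14 = 41
Depot - P1 - P3 - P4 - P2 - P5 - Depot: 6+8+4+7+5+12 = 42
Depot - P1 - P3 - P4 - P5 - P2 - Depot: 6+8+4+2+5+11 = 36
Depot - P1 - P3 - P5 - P2 - P4 - Depot: 6+8+3+5+7+14 = 43
Depot - P1 - P3 - P5 - P4 - P2 - Depot: 6+8+3+2+7+11 = 37
Depot - P1 - P4 - P2 - P3 - P5 - Depot: 6+12+7+6+3+12 = 46
Depot - P1 - P4 - P2 - P5 - P3 - Depot: 6+12+7+5+3+9 = 42
… (46 more)
The minimum is 36.
One optimal route: Depot → P1 → P3 → P4 → P5 → P2 → Depot (or its reverse).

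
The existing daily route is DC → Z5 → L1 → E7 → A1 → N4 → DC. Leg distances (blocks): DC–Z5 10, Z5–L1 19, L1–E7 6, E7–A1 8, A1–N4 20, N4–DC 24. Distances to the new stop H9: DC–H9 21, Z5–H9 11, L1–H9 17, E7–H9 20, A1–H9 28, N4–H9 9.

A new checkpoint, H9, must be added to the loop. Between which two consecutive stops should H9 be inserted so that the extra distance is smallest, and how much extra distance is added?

Adding 6 blocks by placing H9 on the N4–DC leg.

Insertion cost between consecutive stops i–j is d(i,H9) + d(H9,j) − d(i,j):
  between DC and Z5: 21 + 11 − 10 = 22
  between Z5 and L1: 11 + 17 − 19 = 9
  between L1 and E7: 17 + 20 − 6 = 31
  between E7 and A1: 20 + 28 − 8 = 40
  between A1 and N4: 28 + 9 − 20 = 17
  between N4 and DC: 9 + 21 − 24 = 6
Cheapest insertion is between N4 and DC, adding 6.
New total = 87 + 6 = 93.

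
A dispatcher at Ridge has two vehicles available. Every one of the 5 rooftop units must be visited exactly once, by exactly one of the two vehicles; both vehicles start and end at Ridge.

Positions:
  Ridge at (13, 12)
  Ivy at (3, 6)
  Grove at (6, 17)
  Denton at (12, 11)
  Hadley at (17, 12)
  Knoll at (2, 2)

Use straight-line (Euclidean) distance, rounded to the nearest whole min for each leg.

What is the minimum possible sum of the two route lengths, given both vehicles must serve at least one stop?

There are 2^4 − 1 = 15 ways to divide the 5 stops into two non-empty groups. For each, the best each vehicle can do is its own shortest tour through its group:
  {Ivy} + {Grove, Denton, Hadley, Knoll}: 24 + 46 = 70
  {Grove} + {Ivy, Denton, Hadley, Knoll}: 18 + 37 = 55
  {Ivy, Grove} + {Denton, Hadley, Knoll}: 32 + 36 = 68
  {Denton} + {Ivy, Grove, Hadley, Knoll}: 2 + 46 = 48
  {Ivy, Denton} + {Grove, Hadley, Knoll}: 23 + 47 = 70
  {Grove, Denton} + {Ivy, Hadley, Knoll}: 18 + 38 = 56
  … (15 splits in total)
  {Hadley} + {Ivy, Grove, Denton, Knoll}: 8 + 38 = 46  ← best
Best: vehicle 1 Ridge → Hadley → Ridge = 8; vehicle 2 Ridge → Grove → Ivy → Knoll → Denton → Ridge = 38; combined 46.

46 min — the smallest possible combined total.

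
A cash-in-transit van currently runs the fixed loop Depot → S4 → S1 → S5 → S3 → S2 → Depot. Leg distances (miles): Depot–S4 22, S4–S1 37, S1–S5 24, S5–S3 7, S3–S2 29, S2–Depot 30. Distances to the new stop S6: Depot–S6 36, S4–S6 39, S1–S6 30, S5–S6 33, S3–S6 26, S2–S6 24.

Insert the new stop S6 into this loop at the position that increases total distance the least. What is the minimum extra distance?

Insertion cost between consecutive stops i–j is d(i,S6) + d(S6,j) − d(i,j):
  between Depot and S4: 36 + 39 − 22 = 53
  between S4 and S1: 39 + 30 − 37 = 32
  between S1 and S5: 30 + 33 − 24 = 39
  between S5 and S3: 33 + 26 − 7 = 52
  between S3 and S2: 26 + 24 − 29 = 21
  between S2 and Depot: 24 + 36 − 30 = 30
Cheapest insertion is between S3 and S2, adding 21.
New total = 149 + 21 = 170.

Adding 21 miles by placing S6 on the S3–S2 leg.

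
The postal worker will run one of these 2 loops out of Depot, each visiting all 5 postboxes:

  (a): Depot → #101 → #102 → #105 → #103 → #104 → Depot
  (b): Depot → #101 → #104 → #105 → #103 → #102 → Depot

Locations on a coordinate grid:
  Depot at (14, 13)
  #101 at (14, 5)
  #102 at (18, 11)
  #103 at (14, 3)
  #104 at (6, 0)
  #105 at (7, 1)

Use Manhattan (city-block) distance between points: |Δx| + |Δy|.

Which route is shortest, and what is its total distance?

50 — (b) is the shortest.

(a): 8 + 10 + 21 + 9 + 11 + 21 = 80
(b): 8 + 13 + 2 + 9 + 12 + 6 = 50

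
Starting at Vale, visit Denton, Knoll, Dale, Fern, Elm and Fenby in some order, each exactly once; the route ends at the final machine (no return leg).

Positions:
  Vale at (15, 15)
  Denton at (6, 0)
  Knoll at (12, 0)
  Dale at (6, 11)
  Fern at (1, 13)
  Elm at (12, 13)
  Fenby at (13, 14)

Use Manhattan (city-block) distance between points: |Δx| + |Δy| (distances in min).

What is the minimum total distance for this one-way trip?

Minimum one-way distance = 40 min.

There are 6! = 720 possible orderings.
Vale → Denton → Knoll → Dale → Fern → Elm → Fenby: 24+6+17+7+11+2 = 67
Vale → Denton → Knoll → Dale → Fern → Fenby → Elm: 24+6+17+7+13+2 = 69
Vale → Denton → Knoll → Dale → Elm → Fern → Fenby: 24+6+17+8+11+13 = 79
Vale → Denton → Knoll → Dale → Elm → Fenby → Fern: 24+6+17+8+2+13 = 70
Vale → Denton → Knoll → Dale → Fenby → Fern → Elm: 24+6+17+10+13+11 = 81
Vale → Denton → Knoll → Dale → Fenby → Elm → Fern: 24+6+17+10+2+11 = 70
Vale → Denton → Knoll → Fern → Dale → Elm → Fenby: 24+6+24+7+8+2 = 71
Vale → Denton → Knoll → Fern → Dale → Fenby → Elm: 24+6+24+7+10+2 = 73
… (712 more)
Vale → Fenby → Elm → Fern → Dale → Denton → Knoll: 3+2+11+7+11+6 = 40  ← best
The minimum is 40.
One shortest path: Vale → Fenby → Elm → Fern → Dale → Denton → Knoll.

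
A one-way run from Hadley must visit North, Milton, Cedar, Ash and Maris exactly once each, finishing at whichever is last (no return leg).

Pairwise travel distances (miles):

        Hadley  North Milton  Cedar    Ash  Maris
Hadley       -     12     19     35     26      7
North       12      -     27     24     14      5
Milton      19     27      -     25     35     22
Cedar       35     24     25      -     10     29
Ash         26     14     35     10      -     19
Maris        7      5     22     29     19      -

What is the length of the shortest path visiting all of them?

Shortest open route: 61 miles.

There are 5! = 120 possible orderings.
Hadley - North - Milton - Cedar - Ash - Maris: 12+27+25+10+19 = 93
Hadley - North - Milton - Cedar - Maris - Ash: 12+27+25+29+19 = 112
Hadley - North - Milton - Ash - Cedar - Maris: 12+27+35+10+29 = 113
Hadley - North - Milton - Ash - Maris - Cedar: 12+27+35+19+29 = 122
Hadley - North - Milton - Maris - Cedar - Ash: 12+27+22+29+10 = 100
Hadley - North - Milton - Maris - Ash - Cedar: 12+27+22+19+10 = 90
Hadley - North - Cedar - Milton - Ash - Maris: 12+24+25+35+19 = 115
Hadley - North - Cedar - Milton - Maris - Ash: 12+24+25+22+19 = 102
Hadley - North - Cedar - Ash - Milton - Maris: 12+24+10+35+22 = 103
Hadley - North - Cedar - Ash - Maris - Milton: 12+24+10+19+22 = 87
Hadley - North - Cedar - Maris - Milton - Ash: 12+24+29+22+35 = 122
Hadley - North - Cedar - Maris - Ash - Milton: 12+24+29+19+35 = 119
Hadley - North - Ash - Milton - Cedar - Maris: 12+14+35+25+29 = 115
Hadley - North - Ash - Milton - Maris - Cedar: 12+14+35+22+29 = 112
… (106 more)
Hadley - Maris - North - Ash - Cedar - Milton: 7+5+14+10+25 = 61  ← best
The minimum is 61.
One shortest path: Hadley → Maris → North → Ash → Cedar → Milton.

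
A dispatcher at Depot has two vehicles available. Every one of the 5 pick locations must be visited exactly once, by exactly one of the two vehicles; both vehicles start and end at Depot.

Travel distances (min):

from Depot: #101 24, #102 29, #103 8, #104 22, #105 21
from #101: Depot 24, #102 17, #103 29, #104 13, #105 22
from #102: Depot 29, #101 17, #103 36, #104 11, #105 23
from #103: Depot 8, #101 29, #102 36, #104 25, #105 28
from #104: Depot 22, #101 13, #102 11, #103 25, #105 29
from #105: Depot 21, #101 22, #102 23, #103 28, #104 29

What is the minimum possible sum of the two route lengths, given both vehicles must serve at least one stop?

Check every non-empty split of the stops between the two vehicles; for each half take its own optimal tour:
  {#101} + {#102, #103, #104, #105}: 48 + 88 = 136
  {#102} + {#101, #103, #104, #105}: 58 + 89 = 147
  {#101, #102} + {#103, #104, #105}: 70 + 83 = 153
  {#103} + {#101, #102, #104, #105}: 16 + 92 = 108
  {#101, #103} + {#102, #104, #105}: 61 + 77 = 138
  {#102, #103} + {#101, #104, #105}: 73 + 78 = 151
  … (15 splits in total)
Best: vehicle 1 Depot → #103 → Depot = 16; vehicle 2 Depot → #101 → #104 → #102 → #105 → Depot = 92; combined 108.

Minimum combined distance: 108 min.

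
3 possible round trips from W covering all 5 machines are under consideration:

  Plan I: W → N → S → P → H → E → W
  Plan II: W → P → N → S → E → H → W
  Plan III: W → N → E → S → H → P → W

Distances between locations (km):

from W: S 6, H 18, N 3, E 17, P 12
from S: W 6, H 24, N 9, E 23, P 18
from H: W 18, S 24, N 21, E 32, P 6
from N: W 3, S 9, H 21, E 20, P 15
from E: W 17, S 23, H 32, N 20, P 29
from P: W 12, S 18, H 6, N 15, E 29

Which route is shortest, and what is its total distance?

Shortest is Plan I, total 85 km.

Plan I: 3 + 9 + 18 + 6 + 32 + 17 = 85
Plan II: 12 + 15 + 9 + 23 + 32 + 18 = 109
Plan III: 3 + 20 + 23 + 24 + 6 + 12 = 88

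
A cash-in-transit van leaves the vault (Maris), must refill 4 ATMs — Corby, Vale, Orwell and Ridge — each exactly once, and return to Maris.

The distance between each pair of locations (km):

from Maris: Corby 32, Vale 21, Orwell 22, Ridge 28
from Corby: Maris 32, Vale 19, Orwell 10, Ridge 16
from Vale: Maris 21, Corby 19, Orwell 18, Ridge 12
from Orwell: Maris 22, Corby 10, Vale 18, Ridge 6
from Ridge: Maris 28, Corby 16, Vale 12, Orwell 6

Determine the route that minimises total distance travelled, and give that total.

There are 12 distinct closed tours to check (reversals are equivalent).
Maris-Corby-Vale-Orwell-Ridge-Maris: 32+19+18+6+28 = 103
Maris-Corby-Vale-Ridge-Orwell-Maris: 32+19+12+6+22 = 91
Maris-Corby-Orwell-Vale-Ridge-Maris: 32+10+18+12+28 = 100
Maris-Corby-Orwell-Ridge-Vale-Maris: 32+10+6+12+21 = 81
Maris-Corby-Ridge-Vale-Orwell-Maris: 32+16+12+18+22 = 100
Maris-Corby-Ridge-Orwell-Vale-Maris: 32+16+6+18+21 = 93
Maris-Vale-Corby-Orwell-Ridge-Maris: 21+19+10+6+28 = 84
Maris-Vale-Corby-Ridge-Orwell-Maris: 21+19+16+6+22 = 84
Maris-Vale-Orwell-Corby-Ridge-Maris: 21+18+10+16+28 = 93
Maris-Vale-Ridge-Corby-Orwell-Maris: 21+12+16+10+22 = 81
Maris-Orwell-Corby-Vale-Ridge-Maris: 22+10+19+12+28 = 91
Maris-Orwell-Vale-Corby-Ridge-Maris: 22+18+19+16+28 = 103
The minimum is 81.
One optimal route: Maris → Corby → Orwell → Ridge → Vale → Maris (or its reverse).

81 km — the shortest possible round trip.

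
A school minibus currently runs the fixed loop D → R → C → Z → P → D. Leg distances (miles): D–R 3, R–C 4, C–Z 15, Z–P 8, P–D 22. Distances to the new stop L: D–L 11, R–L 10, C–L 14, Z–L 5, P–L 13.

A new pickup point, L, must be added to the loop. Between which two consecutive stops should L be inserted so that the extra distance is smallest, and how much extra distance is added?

Insertion cost between consecutive stops i–j is d(i,L) + d(L,j) − d(i,j):
  between D and R: 11 + 10 − 3 = 18
  between R and C: 10 + 14 − 4 = 20
  between C and Z: 14 + 5 − 15 = 4
  between Z and P: 5 + 13 − 8 = 10
  between P and D: 13 + 11 − 22 = 2
Cheapest insertion is between P and D, adding 2.
New total = 52 + 2 = 54.

Adding 2 miles by placing L on the P–D leg.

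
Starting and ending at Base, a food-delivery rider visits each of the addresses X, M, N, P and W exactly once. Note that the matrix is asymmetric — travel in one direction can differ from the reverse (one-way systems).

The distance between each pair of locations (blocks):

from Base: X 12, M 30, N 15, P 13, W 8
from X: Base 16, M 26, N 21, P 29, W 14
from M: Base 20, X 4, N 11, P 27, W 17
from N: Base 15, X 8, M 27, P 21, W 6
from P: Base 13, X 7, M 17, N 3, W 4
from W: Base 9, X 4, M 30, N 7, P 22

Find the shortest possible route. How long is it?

Base - X - M - N - P - W - Base: 12+26+11+21+4+9 = 83
Base - X - M - N - W - P - Base: 12+26+11+6+22+13 = 90
Base - X - M - P - N - W - Base: 12+26+27+3+6+9 = 83
Base - X - M - P - W - N - Base: 12+26+27+4+7+15 = 91
Base - X - M - W - N - P - Base: 12+26+17+7+21+13 = 96
Base - X - M - W - P - N - Base: 12+26+17+22+3+15 = 95
Base - X - N - M - P - W - Base: 12+21+27+27+4+9 = 100
Base - X - N - M - W - P - Base: 12+21+27+17+22+13 = 112
Base - X - N - P - M - W - Base: 12+21+21+17+17+9 = 97
Base - X - N - P - W - M - Base: 12+21+21+4+30+20 = 108
Base - X - N - W - M - P - Base: 12+21+6+30+27+13 = 109
Base - X - N - W - P - M - Base: 12+21+6+22+17+20 = 98
Base - X - P - M - N - W - Base: 12+29+17+11+6+9 = 84
Base - X - P - M - W - N - Base: 12+29+17+17+7+15 = 97
… (106 more)
Base - P - M - N - W - X - Base: 13+17+11+6+4+16 = 67  ← best
The minimum is 67.
One optimal route: Base → P → M → N → W → X → Base.

Minimum total distance: 67 blocks.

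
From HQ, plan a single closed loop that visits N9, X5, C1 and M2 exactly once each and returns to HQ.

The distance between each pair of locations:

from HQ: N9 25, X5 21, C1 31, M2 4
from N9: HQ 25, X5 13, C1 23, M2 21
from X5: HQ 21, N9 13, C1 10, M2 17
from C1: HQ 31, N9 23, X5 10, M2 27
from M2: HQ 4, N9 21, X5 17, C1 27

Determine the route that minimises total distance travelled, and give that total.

With 4 stops there are 4!/2 = 12 distinct round trips (a route and its reverse cost the same).
HQ-N9-X5-C1-M2-HQ: 25+13+10+27+4 = 79
HQ-N9-X5-M2-C1-HQ: 25+13+17+27+31 = 113
HQ-N9-C1-X5-M2-HQ: 25+23+10+17+4 = 79
HQ-N9-C1-M2-X5-HQ: 25+23+27+17+21 = 113
HQ-N9-M2-X5-C1-HQ: 25+21+17+10+31 = 104
HQ-N9-M2-C1-X5-HQ: 25+21+27+10+21 = 104
HQ-X5-N9-C1-M2-HQ: 21+13+23+27+4 = 88
HQ-X5-N9-M2-C1-HQ: 21+13+21+27+31 = 113
HQ-X5-C1-N9-M2-HQ: 21+10+23+21+4 = 79
HQ-X5-M2-N9-C1-HQ: 21+17+21+23+31 = 113
HQ-C1-N9-X5-M2-HQ: 31+23+13+17+4 = 88
HQ-C1-X5-N9-M2-HQ: 31+10+13+21+4 = 79
The minimum is 79.
One optimal route: HQ → N9 → X5 → C1 → M2 → HQ (or its reverse).

Shortest round trip = 79.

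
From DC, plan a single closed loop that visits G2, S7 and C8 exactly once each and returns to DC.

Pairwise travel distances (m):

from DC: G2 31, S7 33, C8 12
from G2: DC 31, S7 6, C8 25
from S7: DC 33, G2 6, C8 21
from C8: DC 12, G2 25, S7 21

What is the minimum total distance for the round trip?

DC-G2-S7-C8-DC: 31+6+21+12 = 70
DC-G2-C8-S7-DC: 31+25+21+33 = 110
DC-S7-G2-C8-DC: 33+6+25+12 = 76
The minimum is 70.
One optimal route: DC → G2 → S7 → C8 → DC (or its reverse).

Minimum total distance: 70 m.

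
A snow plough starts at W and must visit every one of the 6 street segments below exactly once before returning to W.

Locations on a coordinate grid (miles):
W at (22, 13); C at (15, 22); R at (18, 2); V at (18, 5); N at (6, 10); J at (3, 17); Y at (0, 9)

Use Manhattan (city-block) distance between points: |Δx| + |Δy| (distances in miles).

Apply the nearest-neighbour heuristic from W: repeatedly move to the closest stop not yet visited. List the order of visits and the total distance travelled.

W → [V:12 / R:15 / C:16 / N:19 / J:23 / Y:26] → V (12)
V → [R:3 / N:17 / C:20 / Y:22 / J:27] → R (3)
R → [N:20 / C:23 / Y:25 / J:30] → N (20)
N → [Y:7 / J:10 / C:21] → Y (7)
Y → [J:11 / C:28] → J (11)
J → [C:17] → C (17)
Return C→W: 16.
Total = 12 + 3 + 20 + 7 + 11 + 17 + 16 = 86.

86 miles along W → V → R → N → Y → J → C → W.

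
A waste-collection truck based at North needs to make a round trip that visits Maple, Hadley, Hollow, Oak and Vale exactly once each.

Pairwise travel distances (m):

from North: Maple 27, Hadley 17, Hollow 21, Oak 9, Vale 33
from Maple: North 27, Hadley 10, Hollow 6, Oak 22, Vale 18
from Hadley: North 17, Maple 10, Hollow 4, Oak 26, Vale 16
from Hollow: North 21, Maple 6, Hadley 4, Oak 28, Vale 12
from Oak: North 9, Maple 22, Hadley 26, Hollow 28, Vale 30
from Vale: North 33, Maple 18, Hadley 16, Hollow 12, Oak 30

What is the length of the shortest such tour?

North→Maple→Hadley→Hollow→Oak→Vale→North: 27+10+4+28+30+33 = 132
North→Maple→Hadley→Hollow→Vale→Oak→North: 27+10+4+12+30+9 = 92
North→Maple→Hadley→Oak→Hollow→Vale→North: 27+10+26+28+12+33 = 136
North→Maple→Hadley→Oak→Vale→Hollow→North: 27+10+26+30+12+21 = 126
North→Maple→Hadley→Vale→Hollow→Oak→North: 27+10+16+12+28+9 = 102
North→Maple→Hadley→Vale→Oak→Hollow→North: 27+10+16+30+28+21 = 132
North→Maple→Hollow→Hadley→Oak→Vale→North: 27+6+4+26+30+33 = 126
North→Maple→Hollow→Hadley→Vale→Oak→North: 27+6+4+16+30+9 = 92
North→Maple→Hollow→Oak→Hadley→Vale→North: 27+6+28+26+16+33 = 136
North→Maple→Hollow→Oak→Vale→Hadley→North: 27+6+28+30+16+17 = 124
North→Maple→Hollow→Vale→Hadley→Oak→North: 27+6+12+16+26+9 = 96
North→Maple→Hollow→Vale→Oak→Hadley→North: 27+6+12+30+26+17 = 118
North→Maple→Oak→Hadley→Hollow→Vale→North: 27+22+26+4+12+33 = 124
North→Maple→Oak→Hadley→Vale→Hollow→North: 27+22+26+16+12+21 = 124
… (46 more)
North→Hadley→Hollow→Vale→Maple→Oak→North: 17+4+12+18+22+9 = 82  ← best
The minimum is 82.
One optimal route: North → Hadley → Hollow → Vale → Maple → Oak → North (or its reverse).

Shortest round trip = 82 m.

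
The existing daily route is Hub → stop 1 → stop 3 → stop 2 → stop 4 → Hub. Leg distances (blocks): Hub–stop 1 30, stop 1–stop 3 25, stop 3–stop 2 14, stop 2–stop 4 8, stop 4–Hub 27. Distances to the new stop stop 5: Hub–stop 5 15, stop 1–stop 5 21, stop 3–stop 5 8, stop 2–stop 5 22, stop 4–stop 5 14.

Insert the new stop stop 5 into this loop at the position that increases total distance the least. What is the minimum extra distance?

Insertion cost between consecutive stops i–j is d(i,stop 5) + d(stop 5,j) − d(i,j):
  between Hub and stop 1: 15 + 21 − 30 = 6
  between stop 1 and stop 3: 21 + 8 − 25 = 4
  between stop 3 and stop 2: 8 + 22 − 14 = 16
  between stop 2 and stop 4: 22 + 14 − 8 = 28
  between stop 4 and Hub: 14 + 15 − 27 = 2
Cheapest insertion is between stop 4 and Hub, adding 2.
New total = 104 + 2 = 106.

+2 blocks — insert stop 5 between stop 4 and Hub.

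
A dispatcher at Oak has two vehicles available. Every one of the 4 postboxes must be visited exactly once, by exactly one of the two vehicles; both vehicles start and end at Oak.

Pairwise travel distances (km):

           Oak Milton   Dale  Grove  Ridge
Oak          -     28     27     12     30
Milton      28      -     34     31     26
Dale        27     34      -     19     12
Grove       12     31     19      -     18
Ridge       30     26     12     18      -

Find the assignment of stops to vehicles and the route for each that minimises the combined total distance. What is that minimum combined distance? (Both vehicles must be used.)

Try each way of splitting the stops between the two vehicles (each non-empty) and, for each split, find the best tour for each vehicle:
  {Milton} + {Dale, Grove, Ridge}: 56 + 69 = 125
  {Dale} + {Milton, Grove, Ridge}: 54 + 84 = 138
  {Milton, Dale} + {Grove, Ridge}: 89 + 60 = 149
  {Grove} + {Milton, Dale, Ridge}: 24 + 93 = 117
  {Milton, Grove} + {Dale, Ridge}: 71 + 69 = 140
  {Dale, Grove} + {Milton, Ridge}: 58 + 84 = 142
  … (7 splits in total)
Best: vehicle 1 Oak → Grove → Oak = 24; vehicle 2 Oak → Milton → Ridge → Dale → Oak = 93; combined 117.

117 km — the smallest possible combined total.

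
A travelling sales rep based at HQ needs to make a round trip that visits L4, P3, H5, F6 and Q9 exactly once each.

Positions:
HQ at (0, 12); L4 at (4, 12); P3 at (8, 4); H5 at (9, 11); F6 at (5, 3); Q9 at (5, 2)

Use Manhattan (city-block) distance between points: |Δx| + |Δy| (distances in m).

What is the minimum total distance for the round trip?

Shortest round trip = 38 m.

With 5 stops there are 5!/2 = 60 distinct round trips (a route and its reverse cost the same).
HQ → L4 → P3 → H5 → F6 → Q9 → HQ: 4+12+8+12+1+15 = 52
HQ → L4 → P3 → H5 → Q9 → F6 → HQ: 4+12+8+13+1+14 = 52
HQ → L4 → P3 → F6 → H5 → Q9 → HQ: 4+12+4+12+13+15 = 60
HQ → L4 → P3 → F6 → Q9 → H5 → HQ: 4+12+4+1+13+10 = 44
HQ → L4 → P3 → Q9 → H5 → F6 → HQ: 4+12+5+13+12+14 = 60
HQ → L4 → P3 → Q9 → F6 → H5 → HQ: 4+12+5+1+12+10 = 44
HQ → L4 → H5 → P3 → F6 → Q9 → HQ: 4+6+8+4+1+15 = 38
HQ → L4 → H5 → P3 → Q9 → F6 → HQ: 4+6+8+5+1+14 = 38
HQ → L4 → H5 → F6 → P3 → Q9 → HQ: 4+6+12+4+5+15 = 46
HQ → L4 → H5 → F6 → Q9 → P3 → HQ: 4+6+12+1+5+16 = 44
HQ → L4 → H5 → Q9 → P3 → F6 → HQ: 4+6+13+5+4+14 = 46
HQ → L4 → H5 → Q9 → F6 → P3 → HQ: 4+6+13+1+4+16 = 44
HQ → L4 → F6 → P3 → H5 → Q9 → HQ: 4+10+4+8+13+15 = 54
HQ → L4 → F6 → P3 → Q9 → H5 → HQ: 4+10+4+5+13+10 = 46
… (46 more)
The minimum is 38.
One optimal route: HQ → L4 → H5 → P3 → F6 → Q9 → HQ (or its reverse).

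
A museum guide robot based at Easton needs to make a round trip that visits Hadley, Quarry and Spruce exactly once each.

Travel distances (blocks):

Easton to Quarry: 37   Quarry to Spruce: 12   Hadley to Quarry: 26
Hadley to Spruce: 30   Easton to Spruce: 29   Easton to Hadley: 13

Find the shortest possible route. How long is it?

With 3 stops there are 3!/2 = 3 distinct round trips (a route and its reverse cost the same).
Easton - Hadley - Quarry - Spruce - Easton: 13+26+12+29 = 80
Easton - Hadley - Spruce - Quarry - Easton: 13+30+12+37 = 92
Easton - Quarry - Hadley - Spruce - Easton: 37+26+30+29 = 122
The minimum is 80.
One optimal route: Easton → Hadley → Quarry → Spruce → Easton (or its reverse).

Shortest round trip = 80 blocks.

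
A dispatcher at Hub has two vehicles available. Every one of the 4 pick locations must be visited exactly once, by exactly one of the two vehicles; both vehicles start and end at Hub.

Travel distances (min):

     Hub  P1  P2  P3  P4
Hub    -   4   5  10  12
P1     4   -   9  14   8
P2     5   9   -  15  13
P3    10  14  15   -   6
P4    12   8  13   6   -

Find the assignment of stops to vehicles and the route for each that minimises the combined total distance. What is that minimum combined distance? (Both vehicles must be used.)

Minimum combined distance: 38 min.

There are 2^3 − 1 = 7 ways to divide the 4 stops into two non-empty groups. For each, the best each vehicle can do is its own shortest tour through its group:
  {P1} + {P2, P3, P4}: 8 + 34 = 42
  {P2} + {P1, P3, P4}: 10 + 28 = 38
  {P1, P2} + {P3, P4}: 18 + 28 = 46
  {P3} + {P1, P2, P4}: 20 + 30 = 50
  {P1, P3} + {P2, P4}: 28 + 30 = 58
  {P2, P3} + {P1, P4}: 30 + 24 = 54
  … (7 splits in total)
Best: vehicle 1 Hub → P2 → Hub = 10; vehicle 2 Hub → P1 → P4 → P3 → Hub = 28; combined 38.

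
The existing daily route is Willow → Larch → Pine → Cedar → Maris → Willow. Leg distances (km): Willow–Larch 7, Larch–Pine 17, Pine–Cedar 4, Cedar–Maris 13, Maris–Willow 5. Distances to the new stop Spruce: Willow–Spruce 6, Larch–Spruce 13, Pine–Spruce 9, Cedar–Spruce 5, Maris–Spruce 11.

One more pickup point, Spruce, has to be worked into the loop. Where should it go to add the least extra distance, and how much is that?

Insertion cost between consecutive stops i–j is d(i,Spruce) + d(Spruce,j) − d(i,j):
  between Willow and Larch: 6 + 13 − 7 = 12
  between Larch and Pine: 13 + 9 − 17 = 5
  between Pine and Cedar: 9 + 5 − 4 = 10
  between Cedar and Maris: 5 + 11 − 13 = 3
  between Maris and Willow: 11 + 6 − 5 = 12
Cheapest insertion is between Cedar and Maris, adding 3.
New total = 46 + 3 = 49.

Minimum extra distance: 3 km, inserting Spruce between Cedar and Maris.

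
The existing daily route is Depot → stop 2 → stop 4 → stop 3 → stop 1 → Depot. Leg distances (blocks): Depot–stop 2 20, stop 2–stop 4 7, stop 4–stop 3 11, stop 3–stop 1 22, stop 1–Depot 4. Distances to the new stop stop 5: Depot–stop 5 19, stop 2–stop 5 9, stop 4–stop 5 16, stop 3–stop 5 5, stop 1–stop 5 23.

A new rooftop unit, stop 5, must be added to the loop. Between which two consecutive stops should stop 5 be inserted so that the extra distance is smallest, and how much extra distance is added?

Insertion cost between consecutive stops i–j is d(i,stop 5) + d(stop 5,j) − d(i,j):
  between Depot and stop 2: 19 + 9 − 20 = 8
  between stop 2 and stop 4: 9 + 16 − 7 = 18
  between stop 4 and stop 3: 16 + 5 − 11 = 10
  between stop 3 and stop 1: 5 + 23 − 22 = 6
  between stop 1 and Depot: 23 + 19 − 4 = 38
Cheapest insertion is between stop 3 and stop 1, adding 6.
New total = 64 + 6 = 70.

Adding 6 blocks by placing stop 5 on the stop 3–stop 1 leg.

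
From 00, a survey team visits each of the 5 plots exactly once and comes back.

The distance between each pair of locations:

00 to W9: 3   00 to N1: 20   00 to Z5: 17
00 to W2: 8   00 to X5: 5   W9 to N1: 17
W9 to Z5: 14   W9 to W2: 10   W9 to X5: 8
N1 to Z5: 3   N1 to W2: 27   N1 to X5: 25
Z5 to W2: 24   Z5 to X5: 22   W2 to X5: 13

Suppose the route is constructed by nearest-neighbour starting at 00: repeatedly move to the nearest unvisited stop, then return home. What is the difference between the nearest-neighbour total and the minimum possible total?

The nearest-neighbour route is 6 longer than optimal.

00: W9=3, X5=5, W2=8, Z5=17, N1=20 ⇒ W9
W9: X5=8, W2=10, Z5=14, N1=17 ⇒ X5
X5: W2=13, Z5=22, N1=25 ⇒ W2
W2: Z5=24, N1=27 ⇒ Z5
Z5: N1=3 ⇒ N1
NN route 00 → W9 → X5 → W2 → Z5 → N1 → 00 costs 71.
Optimal: 00 → W9 → N1 → Z5 → W2 → X5 → 00 costs 65 (by enumerating all 60 distinct tours).
Excess = 71 − 65 = 6.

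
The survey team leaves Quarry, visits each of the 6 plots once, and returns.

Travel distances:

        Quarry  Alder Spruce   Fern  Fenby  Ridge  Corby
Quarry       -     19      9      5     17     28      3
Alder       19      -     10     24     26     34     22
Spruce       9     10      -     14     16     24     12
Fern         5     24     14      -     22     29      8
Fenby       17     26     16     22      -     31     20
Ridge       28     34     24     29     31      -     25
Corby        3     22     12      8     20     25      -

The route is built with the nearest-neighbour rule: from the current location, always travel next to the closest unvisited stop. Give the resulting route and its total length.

At Quarry the remaining stops are Corby 3, Fern 5, Spruce 9, Fenby 17, Alder 19, Ridge 28; go to Corby.
At Corby the remaining stops are Fern 8, Spruce 12, Fenby 20, Alder 22, Ridge 25; go to Fern.
At Fern the remaining stops are Spruce 14, Fenby 22, Alder 24, Ridge 29; go to Spruce.
At Spruce the remaining stops are Alder 10, Fenby 16, Ridge 24; go to Alder.
At Alder the remaining stops are Fenby 26, Ridge 34; go to Fenby.
At Fenby the remaining stops are Ridge 31; go to Ridge.
Return Ridge→Quarry: 28.
Total = 3 + 8 + 14 + 10 + 26 + 31 + 28 = 120.

120 along Quarry → Corby → Fern → Spruce → Alder → Fenby → Ridge → Quarry.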